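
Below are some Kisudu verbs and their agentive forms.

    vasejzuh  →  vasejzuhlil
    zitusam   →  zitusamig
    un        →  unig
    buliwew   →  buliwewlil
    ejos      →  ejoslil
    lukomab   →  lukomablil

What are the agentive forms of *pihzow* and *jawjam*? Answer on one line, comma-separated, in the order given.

The suffix is conditioned by the final consonant: -ig when the stem ends in a nasal (*zitusam*, *un*); -lil when the stem ends in a non-nasal consonant (*vasejzuh*, *buliwew*, *ejos*, *lukomab*).
*pihzow*: final consonant = /w/, non-nasal → -lil → *pihzowlil*.
Since the final consonant of *jawjam* is /m/ (a nasal), it takes -ig, giving *jawjamig*.

pihzowlil, jawjamig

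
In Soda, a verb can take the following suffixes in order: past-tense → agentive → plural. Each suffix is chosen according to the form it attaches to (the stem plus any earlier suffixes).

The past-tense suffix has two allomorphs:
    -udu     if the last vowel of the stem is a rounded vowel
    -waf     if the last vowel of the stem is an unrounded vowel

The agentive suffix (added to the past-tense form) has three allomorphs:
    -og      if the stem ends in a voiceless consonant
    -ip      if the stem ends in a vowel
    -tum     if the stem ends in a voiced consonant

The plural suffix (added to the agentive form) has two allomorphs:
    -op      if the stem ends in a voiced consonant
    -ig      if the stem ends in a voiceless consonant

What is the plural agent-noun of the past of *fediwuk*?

The last vowel of *fediwuk* is /u/, which is a rounded vowel, so the past-tense suffix is -udu, giving *fediwukudu*.
The past-tense form *fediwukudu*: final sound = /u/, a vowel → -ip → *fediwukuduip*.
The agentive form *fediwukuduip*: final consonant = /p/, voiceless → -ig → *fediwukuduipig*.

fediwukuduipig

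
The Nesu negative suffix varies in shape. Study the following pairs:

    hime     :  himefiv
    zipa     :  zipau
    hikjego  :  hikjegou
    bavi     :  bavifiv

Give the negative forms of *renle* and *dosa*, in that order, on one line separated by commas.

renlefiv, dosau

The suffix is conditioned by the last vowel: -fiv when the last vowel of the stem is a front vowel (*hime*, *bavi*); -u when the last vowel of the stem is a back vowel (*zipa*, *hikjego*).
*renle*: last vowel = /e/, a front vowel → -fiv → *renlefiv*.
*dosa* — last vowel /a/ (a back vowel) → -u → *dosau*.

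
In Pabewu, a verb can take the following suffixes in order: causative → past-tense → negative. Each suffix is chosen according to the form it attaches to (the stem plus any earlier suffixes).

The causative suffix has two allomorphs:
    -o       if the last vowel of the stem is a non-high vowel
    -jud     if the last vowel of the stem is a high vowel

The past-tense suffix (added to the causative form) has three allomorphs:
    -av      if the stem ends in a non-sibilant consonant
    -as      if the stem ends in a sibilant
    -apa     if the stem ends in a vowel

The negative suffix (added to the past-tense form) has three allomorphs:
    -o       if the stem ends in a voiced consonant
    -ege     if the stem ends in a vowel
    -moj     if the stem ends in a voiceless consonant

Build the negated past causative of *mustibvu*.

Since the last vowel of *mustibvu* is /u/ (a high vowel), it takes -jud, giving *mustibvujud*.
The final sound of the causative form *mustibvujud* is /d/, which is a non-sibilant consonant, so the past-tense suffix is -av, giving *mustibvujudav*.
The final sound of the past-tense form *mustibvujudav* is /v/, which is a voiced consonant, so the negative suffix is -o, giving *mustibvujudavo*.

mustibvujudavo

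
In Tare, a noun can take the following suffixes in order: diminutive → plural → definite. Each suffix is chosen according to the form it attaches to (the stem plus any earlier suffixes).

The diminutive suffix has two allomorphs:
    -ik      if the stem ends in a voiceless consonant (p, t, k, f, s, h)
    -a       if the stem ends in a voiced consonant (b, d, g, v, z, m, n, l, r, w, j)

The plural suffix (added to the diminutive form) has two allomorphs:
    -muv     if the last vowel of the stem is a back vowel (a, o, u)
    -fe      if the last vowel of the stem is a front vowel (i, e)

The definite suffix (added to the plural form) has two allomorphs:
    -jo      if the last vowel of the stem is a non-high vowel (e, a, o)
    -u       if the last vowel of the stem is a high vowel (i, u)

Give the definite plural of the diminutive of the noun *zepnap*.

The final consonant of *zepnap* is /p/, which is voiceless, so the diminutive suffix is -ik, giving *zepnapik*.
The diminutive form *zepnapik* — last vowel /i/ (a front vowel) → -fe → *zepnapikfe*.
The last vowel of the plural form *zepnapikfe* is /e/, which is a non-high vowel, so the definite suffix is -jo, giving *zepnapikfejo*.

zepnapikfejo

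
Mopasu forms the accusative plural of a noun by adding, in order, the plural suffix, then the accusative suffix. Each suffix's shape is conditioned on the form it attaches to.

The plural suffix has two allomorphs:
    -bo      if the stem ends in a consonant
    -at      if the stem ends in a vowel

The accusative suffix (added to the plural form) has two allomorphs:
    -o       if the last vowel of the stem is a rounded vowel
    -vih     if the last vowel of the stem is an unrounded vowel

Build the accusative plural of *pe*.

peatvih

*pe* — final sound /e/ (a vowel) → -at → *peat*.
The plural form *peat*: last vowel = /a/, an unrounded vowel → -vih → *peatvih*.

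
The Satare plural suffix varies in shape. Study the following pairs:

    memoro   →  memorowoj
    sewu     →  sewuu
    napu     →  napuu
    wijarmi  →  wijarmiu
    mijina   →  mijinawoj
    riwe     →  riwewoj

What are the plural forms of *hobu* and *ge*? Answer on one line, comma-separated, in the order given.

Looking at the last vowel of each stem: -u when the last vowel of the stem is a high vowel (*sewu*, *napu*, *wijarmi*); -woj when the last vowel of the stem is a non-high vowel (*memoro*, *mijina*, *riwe*).
Since the last vowel of *hobu* is /u/ (a high vowel), it takes -u, giving *hobuu*.
The last vowel of *ge* is /e/, which is a non-high vowel, so the suffix is -woj, giving *gewoj*.

hobuu, gewoj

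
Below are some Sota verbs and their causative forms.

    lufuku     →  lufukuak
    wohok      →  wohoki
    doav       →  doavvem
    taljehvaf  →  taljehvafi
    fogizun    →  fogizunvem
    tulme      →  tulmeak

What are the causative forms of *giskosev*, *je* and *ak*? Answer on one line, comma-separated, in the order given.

The pattern is voicing of the final sound: -i when the stem ends in a voiceless consonant (*wohok*, *taljehvaf*); -vem when the stem ends in a voiced consonant (*doav*, *fogizun*); -ak when the stem ends in a vowel (*lufuku*, *tulme*).
The final sound of *giskosev* is /v/, which is a voiced consonant, so the suffix is -vem, giving *giskosevvem*.
*je* — final sound /e/ (a vowel) → -ak → *jeak*.
The final sound of *ak* is /k/, which is a voiceless consonant, so the suffix is -i, giving *aki*.

giskosevvem, jeak, aki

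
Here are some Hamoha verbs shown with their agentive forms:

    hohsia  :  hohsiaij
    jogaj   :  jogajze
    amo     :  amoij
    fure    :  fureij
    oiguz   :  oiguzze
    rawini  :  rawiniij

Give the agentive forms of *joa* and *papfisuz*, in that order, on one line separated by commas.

The suffix is conditioned by the final sound: -ze when the stem ends in a consonant (*jogaj*, *oiguz*); -ij when the stem ends in a vowel (*hohsia*, *amo*, *fure*, *rawini*).
Since the final sound of *joa* is /a/ (a vowel), it takes -ij, giving *joaij*.
The final sound of *papfisuz* is /z/, which is a consonant, so the suffix is -ze, giving *papfisuzze*.

joaij, papfisuzze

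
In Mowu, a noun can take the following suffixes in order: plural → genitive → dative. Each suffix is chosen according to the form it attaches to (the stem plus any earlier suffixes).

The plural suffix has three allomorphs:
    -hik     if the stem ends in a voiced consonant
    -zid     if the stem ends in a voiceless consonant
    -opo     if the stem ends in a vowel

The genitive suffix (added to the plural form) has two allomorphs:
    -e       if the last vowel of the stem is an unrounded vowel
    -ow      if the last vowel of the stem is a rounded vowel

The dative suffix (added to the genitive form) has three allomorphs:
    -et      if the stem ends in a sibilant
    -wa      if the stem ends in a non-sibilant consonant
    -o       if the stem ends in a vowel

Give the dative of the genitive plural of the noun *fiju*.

The final sound of *fiju* is /u/, which is a vowel, so the plural suffix is -opo, giving *fijuopo*.
The plural form *fijuopo*: last vowel = /o/, a rounded vowel → -ow → *fijuopoow*.
Since the final sound of the genitive form *fijuopoow* is /w/ (a non-sibilant consonant), it takes -wa, giving *fijuopoowwa*.

fijuopoowwa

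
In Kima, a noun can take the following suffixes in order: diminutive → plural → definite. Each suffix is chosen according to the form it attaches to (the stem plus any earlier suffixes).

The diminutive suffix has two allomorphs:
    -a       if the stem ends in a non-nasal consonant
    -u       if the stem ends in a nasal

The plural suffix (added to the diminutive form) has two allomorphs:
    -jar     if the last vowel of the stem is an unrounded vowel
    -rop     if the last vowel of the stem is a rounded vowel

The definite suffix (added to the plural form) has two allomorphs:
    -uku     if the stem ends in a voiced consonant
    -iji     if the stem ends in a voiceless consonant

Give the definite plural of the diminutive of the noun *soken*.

sokenuropiji

Since the final consonant of *soken* is /n/ (a nasal), it takes -u, giving *sokenu*.
The diminutive form *sokenu* — last vowel /u/ (a rounded vowel) → -rop → *sokenurop*.
The plural form *sokenurop*: final consonant = /p/, voiceless → -iji → *sokenuropiji*.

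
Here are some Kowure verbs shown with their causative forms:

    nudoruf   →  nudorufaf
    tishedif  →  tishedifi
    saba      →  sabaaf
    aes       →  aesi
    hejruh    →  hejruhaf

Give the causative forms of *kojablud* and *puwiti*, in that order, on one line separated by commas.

kojabludaf, puwitii

Looking at the last vowel of each stem: -i when the last vowel of the stem is a front vowel (*tishedif*, *aes*); -af when the last vowel of the stem is a back vowel (*nudoruf*, *saba*, *hejruh*).
*kojablud*: last vowel = /u/, a back vowel → -af → *kojabludaf*.
Since the last vowel of *puwiti* is /i/ (a front vowel), it takes -i, giving *puwitii*.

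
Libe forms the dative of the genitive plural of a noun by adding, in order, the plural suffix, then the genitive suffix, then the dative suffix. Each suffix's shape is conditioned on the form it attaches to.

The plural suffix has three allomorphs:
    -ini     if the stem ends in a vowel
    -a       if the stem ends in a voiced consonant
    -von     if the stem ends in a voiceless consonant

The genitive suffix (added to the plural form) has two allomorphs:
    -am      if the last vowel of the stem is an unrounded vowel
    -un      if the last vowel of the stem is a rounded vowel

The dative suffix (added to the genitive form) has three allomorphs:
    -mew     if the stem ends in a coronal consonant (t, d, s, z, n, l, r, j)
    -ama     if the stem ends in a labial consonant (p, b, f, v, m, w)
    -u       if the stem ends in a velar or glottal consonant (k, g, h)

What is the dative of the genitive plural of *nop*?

Since the final sound of *nop* is /p/ (a voiceless consonant), it takes -von, giving *nopvon*.
The plural form *nopvon* — last vowel /o/ (a rounded vowel) → -un → *nopvonun*.
The final consonant of the genitive form *nopvonun* is /n/, which is coronal, so the dative suffix is -mew, giving *nopvonunmew*.

nopvonunmew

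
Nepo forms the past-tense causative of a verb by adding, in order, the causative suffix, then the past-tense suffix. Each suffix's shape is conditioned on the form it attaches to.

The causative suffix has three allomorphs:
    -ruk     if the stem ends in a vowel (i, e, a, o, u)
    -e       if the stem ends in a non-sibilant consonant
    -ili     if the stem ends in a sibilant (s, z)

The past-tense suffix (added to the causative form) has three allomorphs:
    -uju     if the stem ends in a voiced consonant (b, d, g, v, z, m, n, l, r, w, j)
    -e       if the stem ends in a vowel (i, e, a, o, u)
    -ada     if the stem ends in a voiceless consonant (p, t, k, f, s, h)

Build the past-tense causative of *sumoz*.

sumozilie

*sumoz* — final sound /z/ (a sibilant) → -ili → *sumozili*.
The final sound of the causative form *sumozili* is /i/, which is a vowel, so the past-tense suffix is -e, giving *sumozilie*.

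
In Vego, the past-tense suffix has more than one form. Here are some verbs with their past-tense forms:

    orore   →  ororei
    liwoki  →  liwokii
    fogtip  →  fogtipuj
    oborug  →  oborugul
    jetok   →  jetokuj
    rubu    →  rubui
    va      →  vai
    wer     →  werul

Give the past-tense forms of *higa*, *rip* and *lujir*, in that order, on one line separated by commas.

higai, ripuj, lujirul

The alternation tracks the final sound of the stem — -uj when the stem ends in a voiceless consonant (*fogtip*, *jetok*); -ul when the stem ends in a voiced consonant (*oborug*, *wer*); -i when the stem ends in a vowel (*orore*, *liwoki*, *rubu*, *va*).
*higa*: final sound = /a/, a vowel → -i → *higai*.
*rip* — final sound /p/ (a voiceless consonant) → -uj → *ripuj*.
*lujir*: final sound = /r/, a voiced consonant → -ul → *lujirul*.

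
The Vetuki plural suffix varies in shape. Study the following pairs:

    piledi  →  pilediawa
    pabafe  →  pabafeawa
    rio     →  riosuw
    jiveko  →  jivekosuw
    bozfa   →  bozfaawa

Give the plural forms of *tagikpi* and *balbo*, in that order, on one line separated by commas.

tagikpiawa, balbosuw

The suffix is conditioned by the last vowel: -suw when the last vowel of the stem is a rounded vowel (*rio*, *jiveko*); -awa when the last vowel of the stem is an unrounded vowel (*piledi*, *pabafe*, *bozfa*).
The last vowel of *tagikpi* is /i/, which is an unrounded vowel, so the suffix is -awa, giving *tagikpiawa*.
Since the last vowel of *balbo* is /o/ (a rounded vowel), it takes -suw, giving *balbosuw*.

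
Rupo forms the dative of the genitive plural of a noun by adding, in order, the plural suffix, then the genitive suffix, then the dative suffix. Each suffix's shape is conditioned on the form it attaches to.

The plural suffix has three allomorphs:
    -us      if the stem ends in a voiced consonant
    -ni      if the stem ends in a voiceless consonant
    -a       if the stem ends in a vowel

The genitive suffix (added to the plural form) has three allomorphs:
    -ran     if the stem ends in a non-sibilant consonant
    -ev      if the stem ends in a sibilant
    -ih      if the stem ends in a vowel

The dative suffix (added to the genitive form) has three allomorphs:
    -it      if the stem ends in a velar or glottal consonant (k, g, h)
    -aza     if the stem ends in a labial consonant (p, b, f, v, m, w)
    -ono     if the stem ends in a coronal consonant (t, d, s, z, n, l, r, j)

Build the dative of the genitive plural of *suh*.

suhniihit

*suh*: final sound = /h/, a voiceless consonant → -ni → *suhni*.
Since the final sound of the plural form *suhni* is /i/ (a vowel), it takes -ih, giving *suhniih*.
The genitive form *suhniih*: final consonant = /h/, velar/glottal → -it → *suhniihit*.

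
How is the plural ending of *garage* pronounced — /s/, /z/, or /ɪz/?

The stem *garage* ends in a sibilant (/s, z, ʃ, ʒ, tʃ, dʒ/).
The plural suffix surfaces as /ɪz/ after sibilants, /s/ after other voiceless consonants, and /z/ after other voiced sounds.
So the plural -s on *garage* is pronounced /ɪz/.

/ɪz/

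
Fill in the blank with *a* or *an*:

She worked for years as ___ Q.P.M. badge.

a

The indefinite article is chosen by the initial *sound* of the following word, not its spelling.
The initialism *Q.P.M.* is read letter by letter; the first letter, Q, is pronounced /kjuː/, which begins with a consonant sound.
So the article is *a*: She worked for years as a Q.P.M. badge.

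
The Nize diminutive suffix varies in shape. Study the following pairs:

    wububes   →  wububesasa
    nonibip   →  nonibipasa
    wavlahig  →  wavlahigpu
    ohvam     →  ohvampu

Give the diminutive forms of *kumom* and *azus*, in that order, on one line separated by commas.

Looking at the final consonant of each stem: -asa when the stem ends in a voiceless consonant (*wububes*, *nonibip*); -pu when the stem ends in a voiced consonant (*wavlahig*, *ohvam*).
The final consonant of *kumom* is /m/, which is voiced, so the suffix is -pu, giving *kumompu*.
Since the final consonant of *azus* is /s/ (voiceless), it takes -asa, giving *azusasa*.

kumompu, azusasa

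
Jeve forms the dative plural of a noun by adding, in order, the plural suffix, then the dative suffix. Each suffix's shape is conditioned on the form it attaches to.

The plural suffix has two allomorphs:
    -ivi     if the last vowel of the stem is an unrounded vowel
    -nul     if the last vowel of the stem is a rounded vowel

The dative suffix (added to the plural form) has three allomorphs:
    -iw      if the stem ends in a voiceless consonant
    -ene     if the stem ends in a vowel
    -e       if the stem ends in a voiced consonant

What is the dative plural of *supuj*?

supujnule

Since the last vowel of *supuj* is /u/ (a rounded vowel), it takes -nul, giving *supujnul*.
The plural form *supujnul* — final sound /l/ (a voiced consonant) → -e → *supujnule*.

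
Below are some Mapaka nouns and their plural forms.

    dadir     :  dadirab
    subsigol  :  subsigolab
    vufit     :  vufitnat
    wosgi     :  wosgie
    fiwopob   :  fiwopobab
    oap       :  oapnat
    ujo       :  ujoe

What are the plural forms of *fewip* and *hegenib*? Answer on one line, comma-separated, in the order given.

fewipnat, hegenibab

The suffix is conditioned by the final sound: -nat when the stem ends in a voiceless consonant (*vufit*, *oap*); -ab when the stem ends in a voiced consonant (*dadir*, *subsigol*, *fiwopob*); -e when the stem ends in a vowel (*wosgi*, *ujo*).
*fewip* — final sound /p/ (a voiceless consonant) → -nat → *fewipnat*.
*hegenib* — final sound /b/ (a voiced consonant) → -ab → *hegenibab*.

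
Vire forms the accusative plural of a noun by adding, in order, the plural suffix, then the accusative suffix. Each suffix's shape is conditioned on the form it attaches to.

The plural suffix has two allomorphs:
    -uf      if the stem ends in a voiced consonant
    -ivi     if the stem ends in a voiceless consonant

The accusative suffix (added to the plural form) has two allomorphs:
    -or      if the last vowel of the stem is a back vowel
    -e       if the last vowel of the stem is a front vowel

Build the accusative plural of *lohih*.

*lohih*: final consonant = /h/, voiceless → -ivi → *lohihivi*.
The plural form *lohihivi* — last vowel /i/ (a front vowel) → -e → *lohihivie*.

lohihivie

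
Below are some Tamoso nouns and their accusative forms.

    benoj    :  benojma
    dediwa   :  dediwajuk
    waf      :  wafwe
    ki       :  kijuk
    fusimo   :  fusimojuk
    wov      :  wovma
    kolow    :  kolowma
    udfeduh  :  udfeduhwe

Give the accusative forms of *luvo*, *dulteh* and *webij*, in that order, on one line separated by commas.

luvojuk, dultehwe, webijma

The pattern is voicing of the final sound: -we when the stem ends in a voiceless consonant (*waf*, *udfeduh*); -ma when the stem ends in a voiced consonant (*benoj*, *wov*, *kolow*); -juk when the stem ends in a vowel (*dediwa*, *ki*, *fusimo*).
*luvo*: final sound = /o/, a vowel → -juk → *luvojuk*.
*dulteh* — final sound /h/ (a voiceless consonant) → -we → *dultehwe*.
Since the final sound of *webij* is /j/ (a voiced consonant), it takes -ma, giving *webijma*.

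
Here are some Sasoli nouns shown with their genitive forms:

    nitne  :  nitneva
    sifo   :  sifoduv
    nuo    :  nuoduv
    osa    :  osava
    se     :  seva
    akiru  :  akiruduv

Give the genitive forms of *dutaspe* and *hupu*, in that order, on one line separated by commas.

dutaspeva, hupuduv

The alternation tracks the last vowel of the stem — -duv when the last vowel of the stem is a rounded vowel (*sifo*, *nuo*, *akiru*); -va when the last vowel of the stem is an unrounded vowel (*nitne*, *osa*, *se*).
*dutaspe* — last vowel /e/ (an unrounded vowel) → -va → *dutaspeva*.
Since the last vowel of *hupu* is /u/ (a rounded vowel), it takes -duv, giving *hupuduv*.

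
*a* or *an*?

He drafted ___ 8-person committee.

an

The indefinite article is chosen by the initial *sound* of the following word, not its spelling.
The number *8* is spoken "eight", beginning with /eɪt/ — a vowel sound.
So the article is *an*: He drafted an 8-person committee.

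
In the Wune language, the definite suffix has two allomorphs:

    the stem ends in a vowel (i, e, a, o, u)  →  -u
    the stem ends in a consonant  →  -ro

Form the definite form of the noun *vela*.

Since the final sound of *vela* is /a/ (a vowel), it takes -u, giving *velau*.

velau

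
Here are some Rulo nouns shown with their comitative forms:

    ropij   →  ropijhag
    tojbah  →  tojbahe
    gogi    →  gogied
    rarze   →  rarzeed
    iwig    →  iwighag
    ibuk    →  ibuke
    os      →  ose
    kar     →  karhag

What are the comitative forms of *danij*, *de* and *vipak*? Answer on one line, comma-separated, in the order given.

danijhag, deed, vipake

The pattern is voicing of the final sound: -e when the stem ends in a voiceless consonant (*tojbah*, *ibuk*, *os*); -hag when the stem ends in a voiced consonant (*ropij*, *iwig*, *kar*); -ed when the stem ends in a vowel (*gogi*, *rarze*).
*danij* — final sound /j/ (a voiced consonant) → -hag → *danijhag*.
*de* — final sound /e/ (a vowel) → -ed → *deed*.
Since the final sound of *vipak* is /k/ (a voiceless consonant), it takes -e, giving *vipake*.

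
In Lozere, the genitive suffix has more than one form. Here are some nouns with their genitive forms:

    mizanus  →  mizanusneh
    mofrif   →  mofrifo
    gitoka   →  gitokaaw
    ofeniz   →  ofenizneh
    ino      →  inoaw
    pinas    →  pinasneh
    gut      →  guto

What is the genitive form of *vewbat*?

vewbato

The suffix is conditioned by the final sound: -neh when the stem ends in a sibilant (*mizanus*, *ofeniz*, *pinas*); -o when the stem ends in a non-sibilant consonant (*mofrif*, *gut*); -aw when the stem ends in a vowel (*gitoka*, *ino*).
The final sound of *vewbat* is /t/, which is a non-sibilant consonant, so the suffix is -o, giving *vewbato*.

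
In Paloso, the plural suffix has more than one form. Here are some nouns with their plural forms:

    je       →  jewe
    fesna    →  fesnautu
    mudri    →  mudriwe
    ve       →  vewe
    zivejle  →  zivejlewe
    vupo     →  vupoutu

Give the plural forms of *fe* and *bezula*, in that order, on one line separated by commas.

The pattern is front/back vowel harmony: -we when the last vowel of the stem is a front vowel (*je*, *mudri*, *ve*, *zivejle*); -utu when the last vowel of the stem is a back vowel (*fesna*, *vupo*).
Since the last vowel of *fe* is /e/ (a front vowel), it takes -we, giving *fewe*.
*bezula*: last vowel = /a/, a back vowel → -utu → *bezulautu*.

fewe, bezulautu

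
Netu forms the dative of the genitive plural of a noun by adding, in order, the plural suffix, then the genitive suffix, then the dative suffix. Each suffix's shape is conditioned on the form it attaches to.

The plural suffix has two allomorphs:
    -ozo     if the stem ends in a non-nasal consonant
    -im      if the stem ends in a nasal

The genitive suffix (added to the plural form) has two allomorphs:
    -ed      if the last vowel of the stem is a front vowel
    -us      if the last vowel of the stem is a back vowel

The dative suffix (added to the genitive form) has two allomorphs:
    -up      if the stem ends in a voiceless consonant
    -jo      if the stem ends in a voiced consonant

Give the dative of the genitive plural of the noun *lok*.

lokozousup

Since the final consonant of *lok* is /k/ (non-nasal), it takes -ozo, giving *lokozo*.
Since the last vowel of the plural form *lokozo* is /o/ (a back vowel), it takes -us, giving *lokozous*.
The genitive form *lokozous* — final consonant /s/ (voiceless) → -up → *lokozousup*.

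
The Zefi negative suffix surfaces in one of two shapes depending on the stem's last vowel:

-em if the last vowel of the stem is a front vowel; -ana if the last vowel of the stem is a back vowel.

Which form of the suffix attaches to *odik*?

-em

Since the last vowel of *odik* is /i/ (a front vowel), it takes -em.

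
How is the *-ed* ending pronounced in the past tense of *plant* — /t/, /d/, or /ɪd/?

The stem *plant* ends in /t/ or /d/.
The -ed suffix is realized as /ɪd/ after /t, d/; as /t/ after other voiceless consonants; and as /d/ after other voiced sounds.
So -ed on *plant* is pronounced /ɪd/.

/ɪd/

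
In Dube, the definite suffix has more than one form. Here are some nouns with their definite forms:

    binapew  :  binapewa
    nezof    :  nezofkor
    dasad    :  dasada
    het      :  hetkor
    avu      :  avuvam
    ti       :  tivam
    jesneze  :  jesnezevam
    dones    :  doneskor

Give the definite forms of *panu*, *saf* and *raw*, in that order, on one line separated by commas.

panuvam, safkor, rawa

The suffix is conditioned by the final sound: -kor when the stem ends in a voiceless consonant (*nezof*, *het*, *dones*); -a when the stem ends in a voiced consonant (*binapew*, *dasad*); -vam when the stem ends in a vowel (*avu*, *ti*, *jesneze*).
*panu* — final sound /u/ (a vowel) → -vam → *panuvam*.
The final sound of *saf* is /f/, which is a voiceless consonant, so the suffix is -kor, giving *safkor*.
The final sound of *raw* is /w/, which is a voiced consonant, so the suffix is -a, giving *rawa*.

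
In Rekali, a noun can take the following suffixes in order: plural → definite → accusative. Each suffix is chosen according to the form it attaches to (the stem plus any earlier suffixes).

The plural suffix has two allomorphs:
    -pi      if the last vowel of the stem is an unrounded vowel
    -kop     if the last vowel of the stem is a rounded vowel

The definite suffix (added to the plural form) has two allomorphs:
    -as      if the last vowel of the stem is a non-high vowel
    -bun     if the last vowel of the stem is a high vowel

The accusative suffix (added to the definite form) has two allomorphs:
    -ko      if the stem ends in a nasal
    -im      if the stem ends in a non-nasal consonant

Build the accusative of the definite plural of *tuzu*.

*tuzu*: last vowel = /u/, a rounded vowel → -kop → *tuzukop*.
The last vowel of the plural form *tuzukop* is /o/, which is a non-high vowel, so the definite suffix is -as, giving *tuzukopas*.
The definite form *tuzukopas*: final consonant = /s/, non-nasal → -im → *tuzukopasim*.

tuzukopasim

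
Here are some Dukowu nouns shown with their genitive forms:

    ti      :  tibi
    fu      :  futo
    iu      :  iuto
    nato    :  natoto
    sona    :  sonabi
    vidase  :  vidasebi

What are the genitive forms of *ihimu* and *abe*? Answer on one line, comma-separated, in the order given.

ihimuto, abebi

The pattern is rounding harmony: -to when the last vowel of the stem is a rounded vowel (*fu*, *iu*, *nato*); -bi when the last vowel of the stem is an unrounded vowel (*ti*, *sona*, *vidase*).
*ihimu*: last vowel = /u/, a rounded vowel → -to → *ihimuto*.
*abe*: last vowel = /e/, an unrounded vowel → -bi → *abebi*.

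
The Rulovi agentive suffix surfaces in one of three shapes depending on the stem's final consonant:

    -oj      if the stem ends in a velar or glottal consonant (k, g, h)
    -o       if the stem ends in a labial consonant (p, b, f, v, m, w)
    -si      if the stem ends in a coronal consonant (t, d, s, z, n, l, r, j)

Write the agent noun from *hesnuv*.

*hesnuv* — final consonant /v/ (labial) → -o → *hesnuvo*.

hesnuvo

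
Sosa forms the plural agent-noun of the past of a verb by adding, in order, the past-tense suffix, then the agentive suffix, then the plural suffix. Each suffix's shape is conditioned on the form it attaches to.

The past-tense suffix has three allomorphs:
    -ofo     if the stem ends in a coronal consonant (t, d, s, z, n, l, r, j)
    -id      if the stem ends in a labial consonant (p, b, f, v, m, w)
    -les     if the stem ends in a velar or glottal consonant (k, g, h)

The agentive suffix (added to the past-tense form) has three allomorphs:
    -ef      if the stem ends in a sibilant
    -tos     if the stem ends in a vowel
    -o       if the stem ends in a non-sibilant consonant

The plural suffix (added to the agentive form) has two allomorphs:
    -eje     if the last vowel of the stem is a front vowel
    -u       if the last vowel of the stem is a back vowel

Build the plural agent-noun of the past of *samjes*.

samjesofotosu

*samjes* — final consonant /s/ (coronal) → -ofo → *samjesofo*.
The past-tense form *samjesofo* — final sound /o/ (a vowel) → -tos → *samjesofotos*.
Since the last vowel of the agentive form *samjesofotos* is /o/ (a back vowel), it takes -u, giving *samjesofotosu*.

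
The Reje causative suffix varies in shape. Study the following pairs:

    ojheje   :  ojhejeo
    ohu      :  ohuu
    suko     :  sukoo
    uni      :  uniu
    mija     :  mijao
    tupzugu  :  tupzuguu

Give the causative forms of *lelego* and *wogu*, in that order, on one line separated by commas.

The pattern is height harmony: -u when the last vowel of the stem is a high vowel (*ohu*, *uni*, *tupzugu*); -o when the last vowel of the stem is a non-high vowel (*ojheje*, *suko*, *mija*).
*lelego*: last vowel = /o/, a non-high vowel → -o → *lelegoo*.
Since the last vowel of *wogu* is /u/ (a high vowel), it takes -u, giving *woguu*.

lelegoo, woguu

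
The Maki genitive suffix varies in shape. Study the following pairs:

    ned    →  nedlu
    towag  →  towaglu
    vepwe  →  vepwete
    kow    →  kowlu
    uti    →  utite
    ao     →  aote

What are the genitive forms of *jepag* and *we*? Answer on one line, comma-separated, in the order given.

The suffix is conditioned by the final sound: -lu when the stem ends in a consonant (*ned*, *towag*, *kow*); -te when the stem ends in a vowel (*vepwe*, *uti*, *ao*).
The final sound of *jepag* is /g/, which is a consonant, so the suffix is -lu, giving *jepaglu*.
*we* — final sound /e/ (a vowel) → -te → *wete*.

jepaglu, wete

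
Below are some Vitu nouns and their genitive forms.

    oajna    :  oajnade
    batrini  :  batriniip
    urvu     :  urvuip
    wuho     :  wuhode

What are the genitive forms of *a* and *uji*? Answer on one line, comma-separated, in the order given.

The pattern is height harmony: -ip when the last vowel of the stem is a high vowel (*batrini*, *urvu*); -de when the last vowel of the stem is a non-high vowel (*oajna*, *wuho*).
*a* — last vowel /a/ (a non-high vowel) → -de → *ade*.
The last vowel of *uji* is /i/, which is a high vowel, so the suffix is -ip, giving *ujiip*.

ade, ujiip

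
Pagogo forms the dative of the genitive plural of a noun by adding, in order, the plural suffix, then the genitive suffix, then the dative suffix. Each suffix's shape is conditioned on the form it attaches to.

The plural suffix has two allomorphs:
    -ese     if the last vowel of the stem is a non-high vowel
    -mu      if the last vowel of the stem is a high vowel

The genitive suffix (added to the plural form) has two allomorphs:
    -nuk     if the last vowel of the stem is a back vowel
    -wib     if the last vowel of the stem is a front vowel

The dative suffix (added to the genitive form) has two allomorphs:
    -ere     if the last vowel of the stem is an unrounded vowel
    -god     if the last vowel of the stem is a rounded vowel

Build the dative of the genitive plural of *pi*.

*pi* — last vowel /i/ (a high vowel) → -mu → *pimu*.
The last vowel of the plural form *pimu* is /u/, which is a back vowel, so the genitive suffix is -nuk, giving *pimunuk*.
The genitive form *pimunuk*: last vowel = /u/, a rounded vowel → -god → *pimunukgod*.

pimunukgod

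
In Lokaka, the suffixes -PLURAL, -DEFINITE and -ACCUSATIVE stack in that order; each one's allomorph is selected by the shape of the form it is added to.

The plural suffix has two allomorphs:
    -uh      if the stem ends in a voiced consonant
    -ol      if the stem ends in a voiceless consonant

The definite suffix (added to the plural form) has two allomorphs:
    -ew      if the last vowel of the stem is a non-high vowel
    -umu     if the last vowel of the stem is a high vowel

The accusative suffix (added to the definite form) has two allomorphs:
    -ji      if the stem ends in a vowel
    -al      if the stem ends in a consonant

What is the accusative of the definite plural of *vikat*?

vikatolewal

The final consonant of *vikat* is /t/, which is voiceless, so the plural suffix is -ol, giving *vikatol*.
The last vowel of the plural form *vikatol* is /o/, which is a non-high vowel, so the definite suffix is -ew, giving *vikatolew*.
The final sound of the definite form *vikatolew* is /w/, which is a consonant, so the accusative suffix is -al, giving *vikatolewal*.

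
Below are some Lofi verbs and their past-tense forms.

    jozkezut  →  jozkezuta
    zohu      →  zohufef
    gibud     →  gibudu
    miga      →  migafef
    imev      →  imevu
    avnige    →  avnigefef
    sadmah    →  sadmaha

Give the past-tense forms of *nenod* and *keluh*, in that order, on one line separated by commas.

The alternation tracks the final sound of the stem — -a when the stem ends in a voiceless consonant (*jozkezut*, *sadmah*); -u when the stem ends in a voiced consonant (*gibud*, *imev*); -fef when the stem ends in a vowel (*zohu*, *miga*, *avnige*).
*nenod*: final sound = /d/, a voiced consonant → -u → *nenodu*.
Since the final sound of *keluh* is /h/ (a voiceless consonant), it takes -a, giving *keluha*.

nenodu, keluha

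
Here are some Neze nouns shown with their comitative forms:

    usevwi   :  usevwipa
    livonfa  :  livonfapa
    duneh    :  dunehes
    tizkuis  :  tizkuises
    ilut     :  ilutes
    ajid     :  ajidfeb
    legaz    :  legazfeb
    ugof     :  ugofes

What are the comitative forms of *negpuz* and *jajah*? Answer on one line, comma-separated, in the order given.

The pattern is voicing of the final sound: -es when the stem ends in a voiceless consonant (*duneh*, *tizkuis*, *ilut*, *ugof*); -feb when the stem ends in a voiced consonant (*ajid*, *legaz*); -pa when the stem ends in a vowel (*usevwi*, *livonfa*).
*negpuz* — final sound /z/ (a voiced consonant) → -feb → *negpuzfeb*.
Since the final sound of *jajah* is /h/ (a voiceless consonant), it takes -es, giving *jajahes*.

negpuzfeb, jajahes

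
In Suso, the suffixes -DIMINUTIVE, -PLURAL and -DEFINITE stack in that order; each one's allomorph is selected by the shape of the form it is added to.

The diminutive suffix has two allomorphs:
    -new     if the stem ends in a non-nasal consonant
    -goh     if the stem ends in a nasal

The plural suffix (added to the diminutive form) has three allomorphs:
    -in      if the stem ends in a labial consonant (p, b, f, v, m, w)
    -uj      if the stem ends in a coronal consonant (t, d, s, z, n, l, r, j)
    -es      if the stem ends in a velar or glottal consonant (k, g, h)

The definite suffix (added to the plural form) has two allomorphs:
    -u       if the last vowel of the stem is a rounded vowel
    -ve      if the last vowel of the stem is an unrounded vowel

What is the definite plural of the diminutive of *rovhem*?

rovhemgohesve

*rovhem* — final consonant /m/ (a nasal) → -goh → *rovhemgoh*.
The diminutive form *rovhemgoh*: final consonant = /h/, velar/glottal → -es → *rovhemgohes*.
The plural form *rovhemgohes*: last vowel = /e/, an unrounded vowel → -ve → *rovhemgohesve*.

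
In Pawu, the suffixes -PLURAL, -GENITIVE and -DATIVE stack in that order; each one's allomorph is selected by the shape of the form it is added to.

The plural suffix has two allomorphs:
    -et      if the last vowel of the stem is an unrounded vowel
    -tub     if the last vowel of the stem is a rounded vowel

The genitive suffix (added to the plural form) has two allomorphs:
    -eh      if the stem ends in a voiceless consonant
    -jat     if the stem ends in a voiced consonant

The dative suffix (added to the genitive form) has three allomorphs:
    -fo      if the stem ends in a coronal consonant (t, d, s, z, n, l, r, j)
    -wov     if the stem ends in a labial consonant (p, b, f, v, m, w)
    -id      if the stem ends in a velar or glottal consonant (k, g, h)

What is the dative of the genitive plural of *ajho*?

ajhotubjatfo

The last vowel of *ajho* is /o/, which is a rounded vowel, so the plural suffix is -tub, giving *ajhotub*.
The final consonant of the plural form *ajhotub* is /b/, which is voiced, so the genitive suffix is -jat, giving *ajhotubjat*.
The genitive form *ajhotubjat*: final consonant = /t/, coronal → -fo → *ajhotubjatfo*.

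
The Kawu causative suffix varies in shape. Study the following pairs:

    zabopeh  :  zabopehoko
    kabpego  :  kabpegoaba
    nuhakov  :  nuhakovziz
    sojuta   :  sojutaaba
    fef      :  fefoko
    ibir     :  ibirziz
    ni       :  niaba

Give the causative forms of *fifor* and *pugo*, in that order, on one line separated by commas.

fiforziz, pugoaba

The suffix is conditioned by the final sound: -oko when the stem ends in a voiceless consonant (*zabopeh*, *fef*); -ziz when the stem ends in a voiced consonant (*nuhakov*, *ibir*); -aba when the stem ends in a vowel (*kabpego*, *sojuta*, *ni*).
The final sound of *fifor* is /r/, which is a voiced consonant, so the suffix is -ziz, giving *fiforziz*.
Since the final sound of *pugo* is /o/ (a vowel), it takes -aba, giving *pugoaba*.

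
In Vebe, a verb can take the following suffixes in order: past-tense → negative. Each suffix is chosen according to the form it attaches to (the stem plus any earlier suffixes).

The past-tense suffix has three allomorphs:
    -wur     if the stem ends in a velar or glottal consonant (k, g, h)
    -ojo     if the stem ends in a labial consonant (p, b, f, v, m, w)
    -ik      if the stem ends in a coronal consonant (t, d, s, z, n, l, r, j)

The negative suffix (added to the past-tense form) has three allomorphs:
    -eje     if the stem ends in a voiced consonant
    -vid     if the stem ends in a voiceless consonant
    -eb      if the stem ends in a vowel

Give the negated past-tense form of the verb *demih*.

The final consonant of *demih* is /h/, which is velar/glottal, so the past-tense suffix is -wur, giving *demihwur*.
The past-tense form *demihwur*: final sound = /r/, a voiced consonant → -eje → *demihwureje*.

demihwureje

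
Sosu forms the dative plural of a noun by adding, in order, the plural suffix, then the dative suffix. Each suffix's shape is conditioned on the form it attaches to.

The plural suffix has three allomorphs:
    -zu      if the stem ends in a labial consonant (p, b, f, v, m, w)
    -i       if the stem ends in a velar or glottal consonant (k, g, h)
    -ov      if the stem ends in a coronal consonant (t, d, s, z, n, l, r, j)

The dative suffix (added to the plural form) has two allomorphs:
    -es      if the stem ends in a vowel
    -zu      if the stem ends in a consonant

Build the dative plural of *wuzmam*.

wuzmamzues

Since the final consonant of *wuzmam* is /m/ (labial), it takes -zu, giving *wuzmamzu*.
The final sound of the plural form *wuzmamzu* is /u/, which is a vowel, so the dative suffix is -es, giving *wuzmamzues*.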